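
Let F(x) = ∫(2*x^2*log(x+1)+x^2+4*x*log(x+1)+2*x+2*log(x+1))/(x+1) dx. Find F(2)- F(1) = -3*log(2) + 8*log(3)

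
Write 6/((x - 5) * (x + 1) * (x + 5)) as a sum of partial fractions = 3/(20*(x + 5)) - 1/(4*(x + 1)) + 1/(10*(x - 5))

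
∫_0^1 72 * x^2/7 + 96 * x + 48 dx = 696/7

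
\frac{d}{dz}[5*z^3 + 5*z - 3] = 15*z^2 + 5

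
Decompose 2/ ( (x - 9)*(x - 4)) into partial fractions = -2/(5*(x - 4)) + 2/(5*(x - 9))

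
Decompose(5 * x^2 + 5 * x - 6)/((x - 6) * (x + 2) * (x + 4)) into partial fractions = 27/(10*(x + 4)) - 1/(4*(x + 2)) + 51/(20*(x - 6))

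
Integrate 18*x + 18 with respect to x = 9*x^2 + 18*x + C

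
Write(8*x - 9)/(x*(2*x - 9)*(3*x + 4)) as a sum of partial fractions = -177/(140*(3*x + 4)) + 12/(35*(2*x - 9)) + 1/(4*x)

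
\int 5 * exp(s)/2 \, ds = 5*exp(s)/2 + C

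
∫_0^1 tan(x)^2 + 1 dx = tan(1)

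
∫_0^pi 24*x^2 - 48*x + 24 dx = 8 + (-2 + 2*pi)^3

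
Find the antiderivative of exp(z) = exp(z) + C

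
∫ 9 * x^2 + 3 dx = 3*x^3 + 3*x + C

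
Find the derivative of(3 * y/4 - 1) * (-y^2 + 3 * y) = -9*y^2/4 + 13*y/2 - 3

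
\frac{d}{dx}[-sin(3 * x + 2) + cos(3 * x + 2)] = -3*sqrt(2)*sin(3*x + pi/4 + 2)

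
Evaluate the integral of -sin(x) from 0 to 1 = -1 + cos(1)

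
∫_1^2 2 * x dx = 3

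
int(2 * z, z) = z^2 + C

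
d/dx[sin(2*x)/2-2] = cos(2*x)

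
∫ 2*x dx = x^2 + C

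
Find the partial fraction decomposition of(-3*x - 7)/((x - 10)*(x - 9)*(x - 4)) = -19/(30*(x - 4)) + 34/(5*(x - 9)) - 37/(6*(x - 10))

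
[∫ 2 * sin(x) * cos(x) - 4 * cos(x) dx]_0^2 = -4 + (2 - sin(2))^2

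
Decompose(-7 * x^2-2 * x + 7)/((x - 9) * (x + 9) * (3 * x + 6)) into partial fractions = -271/(189*(x + 9)) + 17/(231*(x + 2)) - 289/(297*(x - 9))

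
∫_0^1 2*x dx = 1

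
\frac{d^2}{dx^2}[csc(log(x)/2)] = (2*sin(log(x)) + cos(log(x)) + 3)/(2*x^2*(3*sin(log(x)/2) - sin(3*log(x)/2)))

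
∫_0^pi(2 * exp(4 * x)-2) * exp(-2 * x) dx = (-exp(-pi) + exp(pi))^2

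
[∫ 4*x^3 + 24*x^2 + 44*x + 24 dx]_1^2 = 161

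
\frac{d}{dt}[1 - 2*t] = -2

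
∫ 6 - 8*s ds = -4*s^2 + 6*s + C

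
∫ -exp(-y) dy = exp(-y) + C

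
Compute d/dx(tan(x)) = cos(x)^(-2)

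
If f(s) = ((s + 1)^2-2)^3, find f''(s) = 30*s^4 + 120*s^3 + 108*s^2 - 24*s - 18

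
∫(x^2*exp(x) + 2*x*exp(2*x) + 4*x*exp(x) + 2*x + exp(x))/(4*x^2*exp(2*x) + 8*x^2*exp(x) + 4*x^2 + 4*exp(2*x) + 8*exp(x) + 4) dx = ((exp(x) + 1)*log(x^2 + 1) + exp(x))/(4*(exp(x) + 1)) + C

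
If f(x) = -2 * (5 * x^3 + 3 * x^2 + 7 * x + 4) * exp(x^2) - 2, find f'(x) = -20*x^4*exp(x^2) - 12*x^3*exp(x^2) - 58*x^2*exp(x^2) - 28*x*exp(x^2) - 14*exp(x^2)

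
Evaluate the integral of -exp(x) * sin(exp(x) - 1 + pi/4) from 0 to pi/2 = -sqrt(2)/2 + cos(-1 + pi/4 + exp(pi/2))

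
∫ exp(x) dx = exp(x) + C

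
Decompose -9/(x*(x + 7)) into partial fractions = 9/(7*(x + 7)) - 9/(7*x)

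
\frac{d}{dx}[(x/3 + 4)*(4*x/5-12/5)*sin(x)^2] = 4*x^2*sin(2*x)/15 + 12*x*sin(2*x)/5 - 4*x*cos(2*x)/15 + 4*x/15 - 48*sin(2*x)/5 - 6*cos(2*x)/5 + 6/5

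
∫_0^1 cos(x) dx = sin(1)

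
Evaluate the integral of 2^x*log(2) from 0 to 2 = 3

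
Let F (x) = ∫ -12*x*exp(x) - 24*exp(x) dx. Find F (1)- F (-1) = -24*E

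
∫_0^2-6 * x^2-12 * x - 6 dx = -52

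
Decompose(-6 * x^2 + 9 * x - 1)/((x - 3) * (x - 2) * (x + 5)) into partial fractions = -7/(2*(x + 5)) + 1/(x - 2) - 7/(2*(x - 3))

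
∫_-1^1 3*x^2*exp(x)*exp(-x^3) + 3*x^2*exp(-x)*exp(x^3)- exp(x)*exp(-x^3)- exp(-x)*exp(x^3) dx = 0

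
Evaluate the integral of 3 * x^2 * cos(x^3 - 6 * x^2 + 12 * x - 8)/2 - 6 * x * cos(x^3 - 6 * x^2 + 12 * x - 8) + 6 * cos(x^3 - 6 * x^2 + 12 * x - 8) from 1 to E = sin((-2 + E)^3)/2 + sin(1)/2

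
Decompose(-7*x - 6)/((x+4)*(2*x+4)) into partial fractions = -11/(2*(x + 4)) + 2/(x + 2)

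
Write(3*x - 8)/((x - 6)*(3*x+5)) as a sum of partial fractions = 39/(23*(3*x + 5)) + 10/(23*(x - 6))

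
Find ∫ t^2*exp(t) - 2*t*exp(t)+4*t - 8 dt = (t - 2)^2*(exp(t) + 2) + C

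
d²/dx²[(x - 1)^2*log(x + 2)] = (2*x^2*log(x + 2) + 3*x^2 + 8*x*log(x + 2) + 6*x + 8*log(x + 2) - 9)/(x^2 + 4*x + 4)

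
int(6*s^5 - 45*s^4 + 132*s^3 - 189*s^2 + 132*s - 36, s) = s^6 - 9*s^5 + 33*s^4 - 63*s^3 + 66*s^2 - 36*s + C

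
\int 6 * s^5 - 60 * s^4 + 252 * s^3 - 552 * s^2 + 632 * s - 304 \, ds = s^6 - 12*s^5 + 63*s^4 - 184*s^3 + 316*s^2 - 304*s + C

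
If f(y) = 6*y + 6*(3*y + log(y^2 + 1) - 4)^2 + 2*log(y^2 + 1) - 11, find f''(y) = (108*y^4 + 72*y^3 - 24*y^2*log(y^2 + 1) + 356*y^2 + 216*y + 24*log(y^2 + 1) + 16)/(y^4 + 2*y^2 + 1)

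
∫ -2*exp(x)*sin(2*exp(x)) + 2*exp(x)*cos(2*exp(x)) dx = sqrt(2)*sin(2*exp(x) + pi/4) + C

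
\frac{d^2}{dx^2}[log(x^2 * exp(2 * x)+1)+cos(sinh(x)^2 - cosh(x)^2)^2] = (-2*x^2*exp(4*x) + 4*x^2*exp(2*x) + 8*x*exp(2*x) + 2*exp(2*x))/(x^4*exp(4*x) + 2*x^2*exp(2*x) + 1)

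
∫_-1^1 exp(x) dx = E - exp(-1)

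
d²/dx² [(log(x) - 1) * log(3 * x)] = (-2*log(x) - log(3) + 3)/x^2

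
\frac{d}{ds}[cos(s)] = -sin(s)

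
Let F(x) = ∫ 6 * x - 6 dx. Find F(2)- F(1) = 3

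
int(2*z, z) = z^2 + C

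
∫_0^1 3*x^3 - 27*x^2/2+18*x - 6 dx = -3/4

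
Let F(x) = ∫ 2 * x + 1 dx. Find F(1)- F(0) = 2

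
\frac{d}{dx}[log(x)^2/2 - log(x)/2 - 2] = (2*log(x) - 1)/(2*x)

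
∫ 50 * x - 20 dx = 25*x^2 - 20*x + C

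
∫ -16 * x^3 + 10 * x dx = -4*x^4 + 5*x^2 + C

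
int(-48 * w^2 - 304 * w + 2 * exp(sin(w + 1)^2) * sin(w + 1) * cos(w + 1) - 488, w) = -16*w^3 - 152*w^2 - 488*w + exp(sin(w + 1)^2) + C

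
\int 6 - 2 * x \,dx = -x^2 + 6*x + C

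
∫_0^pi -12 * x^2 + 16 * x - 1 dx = (3 - 2*pi)*(-pi - 1 + 2*pi^2) + 3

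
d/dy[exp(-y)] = -exp(-y)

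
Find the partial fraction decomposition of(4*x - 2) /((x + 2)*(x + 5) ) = 22/(3*(x + 5)) - 10/(3*(x + 2))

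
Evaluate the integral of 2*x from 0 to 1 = 1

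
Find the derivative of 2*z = 2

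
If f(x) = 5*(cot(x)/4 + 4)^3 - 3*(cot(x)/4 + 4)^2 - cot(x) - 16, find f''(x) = 15*cot(x)^5/16 + 171*cot(x)^4/8 + 3437*cot(x)^3/32 + 57*cot(x)^2/2 + 3407*cot(x)/32 + 57/8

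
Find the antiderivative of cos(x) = sin(x) + C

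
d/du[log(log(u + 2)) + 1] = 1/(u*log(u + 2) + 2*log(u + 2))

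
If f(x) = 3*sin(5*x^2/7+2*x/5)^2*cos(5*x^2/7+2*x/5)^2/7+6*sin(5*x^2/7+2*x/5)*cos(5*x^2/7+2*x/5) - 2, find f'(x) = 15*x*sin(4*x*(25*x + 14)/35)/49 + 60*x*cos(2*x*(25*x + 14)/35)/7 + 3*sin(4*x*(25*x + 14)/35)/35 + 12*cos(2*x*(25*x + 14)/35)/5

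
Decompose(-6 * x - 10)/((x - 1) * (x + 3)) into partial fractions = -2/(x + 3) - 4/(x - 1)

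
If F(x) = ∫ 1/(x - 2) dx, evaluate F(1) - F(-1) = -log(12) + log(4)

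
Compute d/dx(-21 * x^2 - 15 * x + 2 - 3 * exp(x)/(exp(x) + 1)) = (-42*x*exp(2*x) - 84*x*exp(x) - 42*x - 15*exp(2*x) - 33*exp(x) - 15)/(exp(2*x) + 2*exp(x) + 1)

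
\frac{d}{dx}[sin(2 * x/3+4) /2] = cos(2*x/3 + 4)/3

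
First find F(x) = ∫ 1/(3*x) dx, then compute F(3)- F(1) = log(3)/3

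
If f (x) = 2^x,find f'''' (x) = 2^x*log(2)^4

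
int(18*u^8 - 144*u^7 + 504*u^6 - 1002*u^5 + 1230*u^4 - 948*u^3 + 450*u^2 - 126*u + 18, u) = 2*u^9 - 18*u^8 + 72*u^7 - 167*u^6 + 246*u^5 - 237*u^4 + 150*u^3 - 63*u^2 + 18*u + C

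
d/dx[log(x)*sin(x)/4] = (x*log(x)*cos(x) + sin(x))/(4*x)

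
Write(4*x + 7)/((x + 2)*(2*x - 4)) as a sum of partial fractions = 1/(8*(x + 2)) + 15/(8*(x - 2))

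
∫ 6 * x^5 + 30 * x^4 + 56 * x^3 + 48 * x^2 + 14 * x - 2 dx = x^6 + 6*x^5 + 14*x^4 + 16*x^3 + 7*x^2 - 2*x + C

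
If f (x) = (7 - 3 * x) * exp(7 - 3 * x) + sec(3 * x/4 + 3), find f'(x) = (36*x + 3*exp(3*x - 7)*tan(3*x/4 + 3)*sec(3*x/4 + 3) - 96)*exp(7 - 3*x)/4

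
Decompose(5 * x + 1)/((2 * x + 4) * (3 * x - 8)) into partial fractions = 43/(28*(3*x - 8)) + 9/(28*(x + 2))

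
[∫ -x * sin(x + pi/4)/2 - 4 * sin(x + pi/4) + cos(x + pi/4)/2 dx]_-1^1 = sqrt(2)*(-4*sin(1) + cos(1)/2)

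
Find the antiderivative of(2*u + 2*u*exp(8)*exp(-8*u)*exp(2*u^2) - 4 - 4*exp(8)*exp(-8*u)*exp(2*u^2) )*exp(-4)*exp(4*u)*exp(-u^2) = 2*sinh((u - 2)^2) + C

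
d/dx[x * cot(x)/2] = -x/(2*sin(x)^2) + 1/(2*tan(x))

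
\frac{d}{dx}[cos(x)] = -sin(x)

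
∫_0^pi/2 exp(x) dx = -1 + exp(pi/2)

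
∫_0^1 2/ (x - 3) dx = -log(18) + log(8)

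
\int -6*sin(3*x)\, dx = 2*cos(3*x) + C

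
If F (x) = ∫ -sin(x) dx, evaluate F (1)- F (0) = -1 + cos(1)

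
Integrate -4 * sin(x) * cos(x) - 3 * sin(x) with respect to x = 3*cos(x) + cos(2*x) + C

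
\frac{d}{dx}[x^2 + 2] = 2*x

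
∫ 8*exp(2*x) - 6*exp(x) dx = (4*exp(x) - 6)*exp(x) + C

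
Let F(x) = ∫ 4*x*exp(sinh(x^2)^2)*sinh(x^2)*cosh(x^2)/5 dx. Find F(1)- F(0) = -1/5 + exp(sinh(1)^2)/5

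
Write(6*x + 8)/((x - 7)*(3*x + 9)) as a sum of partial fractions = 1/(3*(x + 3)) + 5/(3*(x - 7))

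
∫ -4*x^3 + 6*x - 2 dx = -x^4 + 3*x^2 - 2*x + C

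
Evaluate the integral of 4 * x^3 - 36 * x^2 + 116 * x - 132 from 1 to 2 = -27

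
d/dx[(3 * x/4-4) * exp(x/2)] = 3*x*exp(x/2)/8 - 5*exp(x/2)/4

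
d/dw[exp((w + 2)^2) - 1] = 2*w*exp(w^2 + 4*w + 4) + 4*exp(w^2 + 4*w + 4)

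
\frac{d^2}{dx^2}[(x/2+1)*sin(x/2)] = -x*sin(x/2)/8 - sin(x/2)/4 + cos(x/2)/2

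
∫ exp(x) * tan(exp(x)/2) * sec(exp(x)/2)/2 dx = sec(exp(x)/2) + C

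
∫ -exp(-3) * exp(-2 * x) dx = exp(-2*x - 3)/2 + C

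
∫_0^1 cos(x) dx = sin(1)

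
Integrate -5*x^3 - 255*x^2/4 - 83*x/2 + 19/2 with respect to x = -5*x^4/4 - 85*x^3/4 - 83*x^2/4 + 19*x/2 + C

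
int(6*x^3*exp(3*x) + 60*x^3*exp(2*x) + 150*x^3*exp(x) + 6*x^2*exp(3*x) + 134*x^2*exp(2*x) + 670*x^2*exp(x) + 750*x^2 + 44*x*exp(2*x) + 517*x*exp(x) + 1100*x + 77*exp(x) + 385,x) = -3*x*exp(x) - 15*x + 2*(x*exp(x) + 5*x + 4)^3 - 2*(x*exp(x) + 5*x + 4)^2 + C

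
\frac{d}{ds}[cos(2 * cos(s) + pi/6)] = 2*sin(s)*sin(2*cos(s) + pi/6)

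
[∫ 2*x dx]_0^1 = 1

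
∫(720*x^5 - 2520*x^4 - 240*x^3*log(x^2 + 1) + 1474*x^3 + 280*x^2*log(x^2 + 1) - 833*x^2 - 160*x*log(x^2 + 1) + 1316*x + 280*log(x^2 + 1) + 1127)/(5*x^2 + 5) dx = -3*x^2/5 + 7*x/5 + 4*(-3*x^2 + 7*x + log(x^2 + 1) + 4)^2 + log(x^2 + 1)/5 + C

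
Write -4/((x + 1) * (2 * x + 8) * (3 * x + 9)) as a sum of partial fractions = -2/(9*(x + 4)) + 1/(3*(x + 3)) - 1/(9*(x + 1))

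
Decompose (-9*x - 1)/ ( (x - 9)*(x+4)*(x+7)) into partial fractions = 31/(24*(x + 7)) - 35/(39*(x + 4)) - 41/(104*(x - 9))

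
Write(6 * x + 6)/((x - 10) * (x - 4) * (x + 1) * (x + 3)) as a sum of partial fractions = 6/(91*(x + 3)) - 1/(7*(x - 4)) + 1/(13*(x - 10))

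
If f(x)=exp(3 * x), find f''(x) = 9*exp(3*x)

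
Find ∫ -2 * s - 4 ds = -s^2 - 4*s + C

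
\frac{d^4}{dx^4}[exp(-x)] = exp(-x)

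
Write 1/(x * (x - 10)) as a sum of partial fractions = 1/(10*(x - 10)) - 1/(10*x)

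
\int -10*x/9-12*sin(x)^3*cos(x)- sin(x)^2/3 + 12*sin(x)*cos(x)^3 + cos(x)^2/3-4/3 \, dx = -5*x^2/9 - 4*x/3 + sin(2*x)/6 - 3*cos(4*x)/4 + C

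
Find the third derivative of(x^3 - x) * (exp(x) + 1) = x^3*exp(x) + 9*x^2*exp(x) + 17*x*exp(x) + 3*exp(x) + 6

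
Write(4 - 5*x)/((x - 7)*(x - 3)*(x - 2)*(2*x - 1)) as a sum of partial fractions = -4/(65*(2*x - 1)) - 2/(5*(x - 2)) + 11/(20*(x - 3)) - 31/(260*(x - 7))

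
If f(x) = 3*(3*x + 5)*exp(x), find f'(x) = 9*x*exp(x) + 24*exp(x)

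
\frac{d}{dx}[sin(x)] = cos(x)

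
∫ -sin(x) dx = cos(x) + C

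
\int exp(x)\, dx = exp(x) + C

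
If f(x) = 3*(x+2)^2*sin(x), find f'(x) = 3*x^2*cos(x) + 6*x*sin(x) + 12*x*cos(x) + 12*sin(x) + 12*cos(x)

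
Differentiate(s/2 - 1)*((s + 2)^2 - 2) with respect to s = 3*s^2/2 + 2*s - 3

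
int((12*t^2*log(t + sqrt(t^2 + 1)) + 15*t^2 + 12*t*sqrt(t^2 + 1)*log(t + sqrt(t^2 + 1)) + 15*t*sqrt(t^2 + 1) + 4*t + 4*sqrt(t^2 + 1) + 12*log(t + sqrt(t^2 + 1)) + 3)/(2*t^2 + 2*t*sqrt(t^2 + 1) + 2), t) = 3*t/2 + 2*(3*t + 1)*log(t + sqrt(t^2 + 1)) + C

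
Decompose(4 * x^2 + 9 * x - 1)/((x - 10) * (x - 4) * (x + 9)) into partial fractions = 242/(247*(x + 9)) - 33/(26*(x - 4)) + 163/(38*(x - 10))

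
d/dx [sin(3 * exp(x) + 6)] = 3*exp(x)*cos(3*exp(x) + 6)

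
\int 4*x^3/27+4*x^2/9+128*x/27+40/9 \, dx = x^4/27 + 4*x^3/27 + 64*x^2/27 + 40*x/9 + C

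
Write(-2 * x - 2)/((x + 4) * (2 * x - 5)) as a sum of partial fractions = -14/(13*(2*x - 5)) - 6/(13*(x + 4))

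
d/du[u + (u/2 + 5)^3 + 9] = 3*u^2/8 + 15*u/2 + 77/2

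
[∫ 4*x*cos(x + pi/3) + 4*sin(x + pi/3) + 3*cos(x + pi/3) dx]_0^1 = -3*sqrt(3)/2 + 7*sin(1 + pi/3)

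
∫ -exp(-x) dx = exp(-x) + C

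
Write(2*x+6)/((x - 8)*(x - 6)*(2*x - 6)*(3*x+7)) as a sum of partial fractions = -9/(6200*(3*x + 7)) + 1/(40*(x - 3)) - 3/(50*(x - 6)) + 11/(310*(x - 8))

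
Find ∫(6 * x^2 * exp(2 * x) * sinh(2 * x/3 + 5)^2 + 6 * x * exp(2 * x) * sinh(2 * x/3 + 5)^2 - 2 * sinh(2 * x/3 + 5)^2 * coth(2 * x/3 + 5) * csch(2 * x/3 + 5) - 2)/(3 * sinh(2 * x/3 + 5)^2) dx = x^2*exp(2*x) + coth(2*x/3 + 5) + csch(2*x/3 + 5) + C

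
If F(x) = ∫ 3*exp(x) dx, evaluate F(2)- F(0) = -3 + 3*exp(2)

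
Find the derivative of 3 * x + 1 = 3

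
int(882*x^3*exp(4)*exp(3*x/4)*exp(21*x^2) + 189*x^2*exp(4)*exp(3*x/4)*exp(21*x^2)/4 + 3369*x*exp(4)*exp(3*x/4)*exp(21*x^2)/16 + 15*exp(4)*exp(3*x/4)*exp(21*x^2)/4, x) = (84*x^2 + 3*x + 16)*exp(21*x^2 + 3*x/4 + 4)/4 + C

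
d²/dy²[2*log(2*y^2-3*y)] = (-16*y^2 + 24*y - 18)/(4*y^4 - 12*y^3 + 9*y^2)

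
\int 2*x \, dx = x^2 + C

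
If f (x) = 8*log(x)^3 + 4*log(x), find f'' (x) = (-24*log(x)^2 + 48*log(x) - 4)/x^2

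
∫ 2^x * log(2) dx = 2^x + C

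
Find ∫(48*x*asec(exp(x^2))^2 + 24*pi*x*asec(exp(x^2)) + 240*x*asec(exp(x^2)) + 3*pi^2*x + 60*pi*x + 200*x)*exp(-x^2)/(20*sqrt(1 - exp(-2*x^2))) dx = (4*asec(exp(x^2)) + pi)^3/160 + 3*(4*asec(exp(x^2)) + pi)^2/16 + 5*asec(exp(x^2)) + C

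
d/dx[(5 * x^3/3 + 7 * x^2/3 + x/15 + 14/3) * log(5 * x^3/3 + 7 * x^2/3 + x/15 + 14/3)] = 5*x^2*log(25*x^3 + 35*x^2 + x + 70) - 5*x^2*log(15) + 5*x^2 + 14*x*log(25*x^3 + 35*x^2 + x + 70)/3 - 14*x*log(15)/3 + 14*x/3 + log(25*x^3 + 35*x^2 + x + 70)/15 - log(15)/15 + 1/15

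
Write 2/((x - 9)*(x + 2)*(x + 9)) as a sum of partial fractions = 1/(63*(x + 9)) - 2/(77*(x + 2)) + 1/(99*(x - 9))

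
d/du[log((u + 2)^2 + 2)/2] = (u + 2)/(u^2 + 4*u + 6)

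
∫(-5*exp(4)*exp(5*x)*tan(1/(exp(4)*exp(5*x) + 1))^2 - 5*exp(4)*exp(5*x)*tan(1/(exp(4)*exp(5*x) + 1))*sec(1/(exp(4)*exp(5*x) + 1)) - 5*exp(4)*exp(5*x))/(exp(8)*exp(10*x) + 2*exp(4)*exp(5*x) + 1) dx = tan(1/(exp(5*x + 4) + 1)) + sec(1/(exp(5*x + 4) + 1)) + C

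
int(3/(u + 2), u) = 3*log(u + 2) + C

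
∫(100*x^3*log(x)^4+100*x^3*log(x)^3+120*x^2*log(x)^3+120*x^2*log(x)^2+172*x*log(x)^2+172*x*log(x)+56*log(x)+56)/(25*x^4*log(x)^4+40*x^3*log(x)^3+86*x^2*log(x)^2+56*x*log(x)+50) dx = log((5*x^2*log(x)^2 + 4*x*log(x) + 7)^2 + 1) + C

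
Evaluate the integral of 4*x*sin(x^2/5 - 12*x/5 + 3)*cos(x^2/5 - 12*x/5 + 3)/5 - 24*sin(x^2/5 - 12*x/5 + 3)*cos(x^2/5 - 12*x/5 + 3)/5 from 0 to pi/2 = -sin(3)^2 + cos(pi^2/20 + 3*pi/10 + 3)^2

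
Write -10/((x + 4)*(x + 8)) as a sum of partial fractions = 5/(2*(x + 8)) - 5/(2*(x + 4))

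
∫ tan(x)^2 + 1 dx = tan(x) + C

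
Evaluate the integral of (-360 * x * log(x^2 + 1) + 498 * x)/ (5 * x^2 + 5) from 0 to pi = -2*(-4 + 3*log(1 + pi^2))^2 + 9*log(1 + pi^2)/5 + 32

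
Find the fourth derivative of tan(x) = 24*tan(x)^5 + 40*tan(x)^3 + 16*tan(x)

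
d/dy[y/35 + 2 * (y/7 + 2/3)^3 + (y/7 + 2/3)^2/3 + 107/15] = 6*y^2/343 + 26*y/147 + 149/315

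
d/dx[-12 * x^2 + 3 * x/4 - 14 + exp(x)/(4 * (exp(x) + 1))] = (-96*x*exp(2*x) - 192*x*exp(x) - 96*x + 3*exp(2*x) + 7*exp(x) + 3)/(4*exp(2*x) + 8*exp(x) + 4)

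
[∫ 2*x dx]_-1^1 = 0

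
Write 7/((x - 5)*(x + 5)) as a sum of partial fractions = -7/(10*(x + 5)) + 7/(10*(x - 5))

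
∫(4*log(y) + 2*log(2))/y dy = 2*log(y)*log(2*y) + C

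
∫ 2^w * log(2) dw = 2^w + C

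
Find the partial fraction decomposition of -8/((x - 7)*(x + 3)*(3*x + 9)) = 2/(75*(x + 3)) + 4/(15*(x + 3)^2) - 2/(75*(x - 7))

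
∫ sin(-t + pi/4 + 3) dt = cos(-t + pi/4 + 3) + C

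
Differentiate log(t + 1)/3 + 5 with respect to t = 1/(3*t + 3)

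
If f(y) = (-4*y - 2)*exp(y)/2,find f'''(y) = -2*y*exp(y) - 7*exp(y)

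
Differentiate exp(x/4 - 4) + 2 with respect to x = exp(x/4 - 4)/4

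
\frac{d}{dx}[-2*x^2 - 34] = -4*x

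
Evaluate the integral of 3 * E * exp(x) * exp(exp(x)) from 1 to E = -3*exp(1 + E) + 3*exp(1 + exp(E))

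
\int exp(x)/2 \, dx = exp(x)/2 + C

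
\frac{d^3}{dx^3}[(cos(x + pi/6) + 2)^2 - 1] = 4*sin(x + pi/6) + 4*sin(2*x + pi/3)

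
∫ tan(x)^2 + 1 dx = tan(x) + C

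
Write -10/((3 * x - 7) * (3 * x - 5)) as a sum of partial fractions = 5/(3*x - 5) - 5/(3*x - 7)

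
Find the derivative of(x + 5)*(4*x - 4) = 8*x + 16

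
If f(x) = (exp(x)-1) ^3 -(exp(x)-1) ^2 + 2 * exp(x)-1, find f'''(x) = 27*exp(3*x) - 32*exp(2*x) + 7*exp(x)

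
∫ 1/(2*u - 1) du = log(4*u - 2)/2 + C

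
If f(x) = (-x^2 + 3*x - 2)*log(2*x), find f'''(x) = (-2*x^2 - 3*x - 4)/x^3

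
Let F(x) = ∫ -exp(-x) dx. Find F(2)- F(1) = -exp(-1) + exp(-2)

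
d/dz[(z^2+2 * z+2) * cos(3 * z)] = -3*z^2*sin(3*z) - 6*z*sin(3*z) + 2*z*cos(3*z) - 6*sin(3*z) + 2*cos(3*z)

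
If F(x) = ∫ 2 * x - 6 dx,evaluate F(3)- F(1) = -4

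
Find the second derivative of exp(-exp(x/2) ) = (-exp(x/2) + exp(x))*exp(-exp(x/2))/4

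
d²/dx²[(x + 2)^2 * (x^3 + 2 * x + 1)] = 20*x^3 + 48*x^2 + 36*x + 18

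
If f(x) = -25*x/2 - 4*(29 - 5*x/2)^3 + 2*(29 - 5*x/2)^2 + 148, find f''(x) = 375*x - 4325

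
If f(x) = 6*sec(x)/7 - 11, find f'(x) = 6*tan(x)*sec(x)/7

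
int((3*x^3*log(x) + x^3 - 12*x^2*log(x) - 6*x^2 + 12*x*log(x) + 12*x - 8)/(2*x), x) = (x - 2)^3*log(x)/2 + C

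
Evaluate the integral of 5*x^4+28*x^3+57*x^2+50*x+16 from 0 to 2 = 428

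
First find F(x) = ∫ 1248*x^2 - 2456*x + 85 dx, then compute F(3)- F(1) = 1162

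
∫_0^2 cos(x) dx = sin(2)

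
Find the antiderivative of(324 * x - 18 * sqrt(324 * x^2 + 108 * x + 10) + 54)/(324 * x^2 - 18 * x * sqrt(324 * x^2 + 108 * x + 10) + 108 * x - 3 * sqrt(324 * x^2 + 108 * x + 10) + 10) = log(-18*x + sqrt(9*(6*x + 1)^2 + 1) - 3) + C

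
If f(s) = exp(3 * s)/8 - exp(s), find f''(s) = 9*exp(3*s)/8 - exp(s)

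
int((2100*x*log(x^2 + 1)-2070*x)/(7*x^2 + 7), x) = 15*(35*log(x^2 + 1) - 69)*log(x^2 + 1)/7 + C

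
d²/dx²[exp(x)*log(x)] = (x^2*exp(x)*log(x) + 2*x*exp(x) - exp(x))/x^2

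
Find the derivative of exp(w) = exp(w)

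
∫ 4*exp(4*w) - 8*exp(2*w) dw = (exp(2*w) - 2)^2 + C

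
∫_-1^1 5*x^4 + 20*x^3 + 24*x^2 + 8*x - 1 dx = 16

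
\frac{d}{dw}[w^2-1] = 2*w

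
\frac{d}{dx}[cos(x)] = -sin(x)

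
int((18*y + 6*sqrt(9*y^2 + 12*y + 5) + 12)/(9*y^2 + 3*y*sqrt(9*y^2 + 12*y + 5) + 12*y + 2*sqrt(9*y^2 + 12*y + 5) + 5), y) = 2*log(3*y + sqrt((3*y + 2)^2 + 1) + 2) + C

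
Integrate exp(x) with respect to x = exp(x) + C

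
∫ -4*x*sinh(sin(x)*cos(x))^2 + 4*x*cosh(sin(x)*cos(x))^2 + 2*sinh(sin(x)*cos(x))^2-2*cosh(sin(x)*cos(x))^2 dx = 2*x^2 - 2*x + C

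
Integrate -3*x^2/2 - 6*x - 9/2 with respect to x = -x^3/2 - 3*x^2 - 9*x/2 + C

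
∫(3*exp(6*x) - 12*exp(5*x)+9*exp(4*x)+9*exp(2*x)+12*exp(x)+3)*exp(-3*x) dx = ((exp(x) - 2)*exp(x) - 1)^3*exp(-3*x) + C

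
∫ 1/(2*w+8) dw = log(w + 4)/2 + C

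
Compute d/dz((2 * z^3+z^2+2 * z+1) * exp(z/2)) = z^3*exp(z/2) + 13*z^2*exp(z/2)/2 + 3*z*exp(z/2) + 5*exp(z/2)/2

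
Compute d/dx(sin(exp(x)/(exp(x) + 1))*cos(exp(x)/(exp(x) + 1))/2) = exp(x)*cos(2*exp(x)/(exp(x) + 1))/(2*exp(2*x) + 4*exp(x) + 2)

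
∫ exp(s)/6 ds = exp(s)/6 + C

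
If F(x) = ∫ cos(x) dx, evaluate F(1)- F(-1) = 2*sin(1)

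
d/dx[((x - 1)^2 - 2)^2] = 4*x^3 - 12*x^2 + 4*x + 4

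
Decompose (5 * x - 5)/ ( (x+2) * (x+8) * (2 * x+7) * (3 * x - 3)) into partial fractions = -20/(81*(2*x + 7)) + 5/(162*(x + 8)) + 5/(54*(x + 2))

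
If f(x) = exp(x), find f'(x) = exp(x)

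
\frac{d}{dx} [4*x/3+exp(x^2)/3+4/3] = 2*x*exp(x^2)/3 + 4/3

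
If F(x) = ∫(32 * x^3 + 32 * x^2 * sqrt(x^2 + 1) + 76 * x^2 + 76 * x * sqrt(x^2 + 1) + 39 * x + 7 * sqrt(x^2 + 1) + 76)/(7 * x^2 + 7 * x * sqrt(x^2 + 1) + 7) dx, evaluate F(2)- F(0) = log(2 + sqrt(5)) + 216/7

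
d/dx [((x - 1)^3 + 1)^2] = 6*x^5 - 30*x^4 + 60*x^3 - 54*x^2 + 18*x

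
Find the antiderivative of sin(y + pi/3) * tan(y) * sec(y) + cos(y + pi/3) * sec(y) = tan(y)/2 + C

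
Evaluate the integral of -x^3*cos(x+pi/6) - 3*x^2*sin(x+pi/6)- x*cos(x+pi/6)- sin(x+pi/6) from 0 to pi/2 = sqrt(3)*(-pi^3/8 - pi/2)/2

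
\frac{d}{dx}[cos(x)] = -sin(x)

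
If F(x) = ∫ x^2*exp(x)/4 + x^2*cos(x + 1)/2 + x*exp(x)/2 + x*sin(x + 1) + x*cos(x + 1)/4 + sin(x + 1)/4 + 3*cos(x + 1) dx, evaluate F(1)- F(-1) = -exp(-1)/4 + E/4 + 15*sin(2)/4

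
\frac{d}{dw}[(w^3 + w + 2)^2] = 6*w^5 + 8*w^3 + 12*w^2 + 2*w + 4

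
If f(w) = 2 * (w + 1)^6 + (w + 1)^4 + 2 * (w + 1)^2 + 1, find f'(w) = 12*w^5 + 60*w^4 + 124*w^3 + 132*w^2 + 76*w + 20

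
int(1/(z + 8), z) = log(z/2 + 4) + C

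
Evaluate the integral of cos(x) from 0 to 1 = sin(1)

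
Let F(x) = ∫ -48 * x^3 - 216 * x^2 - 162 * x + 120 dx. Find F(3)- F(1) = -3240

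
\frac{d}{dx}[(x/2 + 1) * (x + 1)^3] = 2*x^3 + 15*x^2/2 + 9*x + 7/2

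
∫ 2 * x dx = x^2 + C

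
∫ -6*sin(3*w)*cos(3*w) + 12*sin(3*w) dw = (cos(3*w) - 2)^2 + C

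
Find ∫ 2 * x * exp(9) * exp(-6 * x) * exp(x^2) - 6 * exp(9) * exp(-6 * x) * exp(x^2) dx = exp((x - 3)^2) + C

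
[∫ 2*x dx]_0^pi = pi^2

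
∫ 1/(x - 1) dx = log(9 - 9*x) + C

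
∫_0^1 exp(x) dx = -1 + E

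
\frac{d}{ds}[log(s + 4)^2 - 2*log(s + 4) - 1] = (2*log(s + 4) - 2)/(s + 4)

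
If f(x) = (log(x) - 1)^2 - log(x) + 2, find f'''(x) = (4*log(x) - 12)/x^3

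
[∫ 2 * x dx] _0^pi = pi^2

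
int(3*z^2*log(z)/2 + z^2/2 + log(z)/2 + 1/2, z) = z*(z^2 + 1)*log(z)/2 + C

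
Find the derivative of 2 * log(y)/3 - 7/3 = 2/(3*y)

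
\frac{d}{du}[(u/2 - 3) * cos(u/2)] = -u*sin(u/2)/4 + 3*sin(u/2)/2 + cos(u/2)/2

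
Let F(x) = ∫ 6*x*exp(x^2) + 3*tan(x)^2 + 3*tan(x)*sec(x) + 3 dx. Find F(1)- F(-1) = 6*tan(1)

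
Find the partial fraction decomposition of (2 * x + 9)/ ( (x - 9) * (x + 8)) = 7/(17*(x + 8)) + 27/(17*(x - 9))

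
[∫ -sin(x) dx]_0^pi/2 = -1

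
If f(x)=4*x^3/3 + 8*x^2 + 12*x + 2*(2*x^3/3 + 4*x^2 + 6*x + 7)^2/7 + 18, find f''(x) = 80*x^4/21 + 640*x^3/21 + 576*x^2/7 + 744*x/7 + 480/7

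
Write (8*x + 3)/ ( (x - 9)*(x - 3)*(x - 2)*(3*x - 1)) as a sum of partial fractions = -153/(1040*(3*x - 1)) + 19/(35*(x - 2)) - 9/(16*(x - 3)) + 25/(364*(x - 9))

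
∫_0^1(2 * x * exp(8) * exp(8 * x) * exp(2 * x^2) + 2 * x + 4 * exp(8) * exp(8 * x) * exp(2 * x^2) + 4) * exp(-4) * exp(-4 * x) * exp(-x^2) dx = -exp(4) - exp(-9) + exp(-4) + exp(9)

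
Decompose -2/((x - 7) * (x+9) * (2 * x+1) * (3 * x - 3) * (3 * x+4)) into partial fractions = 54/(20125*(3*x + 4)) - 32/(11475*(2*x + 1)) - 1/(93840*(x + 9)) + 1/(1890*(x - 1)) - 1/(54000*(x - 7))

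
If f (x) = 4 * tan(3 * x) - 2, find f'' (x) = 72*sin(3*x)/cos(3*x)^3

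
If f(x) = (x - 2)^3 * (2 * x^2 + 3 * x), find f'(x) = 10*x^4 - 36*x^3 + 18*x^2 + 40*x - 24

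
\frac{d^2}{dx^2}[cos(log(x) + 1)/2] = -sqrt(2)*cos(log(x) + pi/4 + 1)/(2*x^2)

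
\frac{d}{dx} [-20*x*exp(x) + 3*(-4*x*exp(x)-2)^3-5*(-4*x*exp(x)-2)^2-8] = -576*x^3*exp(3*x) - 576*x^2*exp(3*x) - 736*x^2*exp(2*x) - 736*x*exp(2*x) - 244*x*exp(x) - 244*exp(x)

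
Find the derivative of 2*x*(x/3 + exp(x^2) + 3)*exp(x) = 2*x^2*exp(x)/3 + 4*x^2*exp(x^2 + x) + 22*x*exp(x)/3 + 2*x*exp(x^2 + x) + 6*exp(x) + 2*exp(x^2 + x)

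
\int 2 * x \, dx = x^2 + C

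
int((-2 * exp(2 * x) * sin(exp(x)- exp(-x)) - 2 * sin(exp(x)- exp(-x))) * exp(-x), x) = 2*cos(2*sinh(x)) + C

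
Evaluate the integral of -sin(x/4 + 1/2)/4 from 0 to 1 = -cos(1/2) + cos(3/4)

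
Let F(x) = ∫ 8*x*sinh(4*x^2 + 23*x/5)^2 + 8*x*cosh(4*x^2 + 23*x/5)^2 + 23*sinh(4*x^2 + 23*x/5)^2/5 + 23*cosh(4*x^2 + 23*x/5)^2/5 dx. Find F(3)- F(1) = -sinh(86/5)/2 + sinh(498/5)/2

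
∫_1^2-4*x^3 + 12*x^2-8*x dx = 1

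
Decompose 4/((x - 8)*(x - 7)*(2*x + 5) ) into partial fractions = 16/(399*(2*x + 5)) - 4/(19*(x - 7)) + 4/(21*(x - 8))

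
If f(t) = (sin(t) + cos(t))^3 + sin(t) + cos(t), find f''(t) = sqrt(2)*(-5*sin(t + pi/4) + 9*cos(3*t + pi/4))/2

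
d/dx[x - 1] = 1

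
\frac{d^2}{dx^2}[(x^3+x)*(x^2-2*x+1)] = 20*x^3 - 24*x^2 + 12*x - 4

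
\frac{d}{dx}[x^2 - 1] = 2*x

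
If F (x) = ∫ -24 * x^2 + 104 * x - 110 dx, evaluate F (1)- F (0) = -66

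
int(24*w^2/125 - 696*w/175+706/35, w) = 8*w^3/125 - 348*w^2/175 + 706*w/35 + C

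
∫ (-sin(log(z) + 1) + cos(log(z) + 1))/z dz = sqrt(2)*sin(log(z) + pi/4 + 1) + C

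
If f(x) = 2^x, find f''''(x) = 2^x*log(2)^4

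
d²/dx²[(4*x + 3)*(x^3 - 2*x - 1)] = 48*x^2 + 18*x - 16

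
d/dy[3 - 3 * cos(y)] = 3*sin(y)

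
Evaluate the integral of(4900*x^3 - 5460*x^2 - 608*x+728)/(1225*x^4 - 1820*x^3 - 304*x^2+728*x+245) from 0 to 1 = -log(5) + log(74/49)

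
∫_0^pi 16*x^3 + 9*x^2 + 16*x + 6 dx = (3 + 4*pi)*(2*pi + pi^3)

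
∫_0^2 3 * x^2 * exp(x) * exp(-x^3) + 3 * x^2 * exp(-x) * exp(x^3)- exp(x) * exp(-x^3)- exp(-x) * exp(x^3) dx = -exp(-6) + exp(6)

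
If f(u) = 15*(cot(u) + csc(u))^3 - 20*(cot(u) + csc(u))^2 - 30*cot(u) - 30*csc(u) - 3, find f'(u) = 5*(8*cos(u)^2 + 16*cos(u) + 8 - 15*cos(u)^3/sin(u) - 33*cos(u)^2/sin(u) - 21*cos(u)/sin(u) - 3/sin(u))/sin(u)^3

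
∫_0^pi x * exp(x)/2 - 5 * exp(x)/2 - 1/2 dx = (-3 + pi/2)*(-1 + exp(pi))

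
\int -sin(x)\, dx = cos(x) + C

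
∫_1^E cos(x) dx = -sin(1) + sin(E)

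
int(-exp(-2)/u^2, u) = exp(-2)/u + C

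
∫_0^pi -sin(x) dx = -2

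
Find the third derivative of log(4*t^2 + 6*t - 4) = (32*t^3 + 72*t^2 + 204*t + 126)/(8*t^6 + 36*t^5 + 30*t^4 - 45*t^3 - 30*t^2 + 36*t - 8)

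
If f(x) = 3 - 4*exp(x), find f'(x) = -4*exp(x)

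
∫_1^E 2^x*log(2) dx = -2 + 2^E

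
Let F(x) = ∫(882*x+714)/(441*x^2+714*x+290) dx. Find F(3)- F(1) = -log(1445) + log(6401)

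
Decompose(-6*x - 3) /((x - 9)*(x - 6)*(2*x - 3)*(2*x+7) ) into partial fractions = -36/(2375*(2*x + 7)) - 8/(225*(2*x - 3)) + 13/(171*(x - 6)) - 19/(375*(x - 9))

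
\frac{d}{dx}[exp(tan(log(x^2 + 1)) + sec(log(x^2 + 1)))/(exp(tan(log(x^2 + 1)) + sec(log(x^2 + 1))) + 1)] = 2*x*(sin(log(x^2 + 1)) + 1)*exp(1/cos(log(x^2 + 1)))*exp(tan(log(x^2 + 1)))/((x^2 + 1)*(exp(1/cos(log(x^2 + 1)))*exp(tan(log(x^2 + 1))) + 1)^2*cos(log(x^2 + 1))^2)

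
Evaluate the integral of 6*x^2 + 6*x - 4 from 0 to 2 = 20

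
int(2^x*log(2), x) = 2^x + C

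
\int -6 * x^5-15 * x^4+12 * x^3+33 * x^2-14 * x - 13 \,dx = -x^6 - 3*x^5 + 3*x^4 + 11*x^3 - 7*x^2 - 13*x + C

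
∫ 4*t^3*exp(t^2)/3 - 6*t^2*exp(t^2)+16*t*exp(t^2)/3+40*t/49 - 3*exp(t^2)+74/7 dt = -6*t/7 + 20*(t + 14)^2/49 + (2*t^2 - 9*t + 6)*exp(t^2)/3 + C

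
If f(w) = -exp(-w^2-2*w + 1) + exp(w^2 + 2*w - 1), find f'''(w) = (8*w^3*exp(2*w^2 + 4*w - 2) + 8*w^3 + 24*w^2*exp(2*w^2 + 4*w - 2) + 24*w^2 + 36*w*exp(2*w^2 + 4*w - 2) + 12*w + 20*exp(2*w^2 + 4*w - 2) - 4)*exp(-w^2 - 2*w + 1)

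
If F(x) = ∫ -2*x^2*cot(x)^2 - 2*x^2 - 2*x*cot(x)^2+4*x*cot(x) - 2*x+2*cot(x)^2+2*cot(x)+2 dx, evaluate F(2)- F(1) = 10*cot(2) - 2*cot(1)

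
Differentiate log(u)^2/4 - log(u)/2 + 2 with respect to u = (log(u) - 1)/(2*u)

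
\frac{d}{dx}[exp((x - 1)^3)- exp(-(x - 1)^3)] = (3*x^2*exp(2*x^3 - 6*x^2 + 6*x - 2) + 3*x^2 - 6*x*exp(2*x^3 - 6*x^2 + 6*x - 2) - 6*x + 3*exp(2*x^3 - 6*x^2 + 6*x - 2) + 3)*exp(-x^3 + 3*x^2 - 3*x + 1)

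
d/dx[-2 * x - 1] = -2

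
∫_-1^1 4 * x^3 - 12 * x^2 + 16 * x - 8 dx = -24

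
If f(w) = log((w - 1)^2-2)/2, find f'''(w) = (2*w^3 - 6*w^2 + 18*w - 14)/(w^6 - 6*w^5 + 9*w^4 + 4*w^3 - 9*w^2 - 6*w - 1)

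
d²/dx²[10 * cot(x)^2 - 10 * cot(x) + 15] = 60*cot(x)^4 - 20*cot(x)^3 + 80*cot(x)^2 - 20*cot(x) + 20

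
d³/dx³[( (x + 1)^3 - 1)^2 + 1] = 120*x^3 + 360*x^2 + 360*x + 108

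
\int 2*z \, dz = z^2 + C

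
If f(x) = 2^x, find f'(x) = 2^x*log(2)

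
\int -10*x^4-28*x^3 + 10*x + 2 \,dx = -2*x^5 - 7*x^4 + 5*x^2 + 2*x + C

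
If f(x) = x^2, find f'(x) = 2*x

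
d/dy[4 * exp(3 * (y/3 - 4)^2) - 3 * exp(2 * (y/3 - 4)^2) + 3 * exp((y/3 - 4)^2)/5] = 2*y*exp(y^2/9 - 8*y/3 + 16)/15 - 4*y*exp(2*y^2/9 - 16*y/3 + 32)/3 + 8*y*exp(y^2/3 - 8*y + 48)/3 - 8*exp(y^2/9 - 8*y/3 + 16)/5 + 16*exp(2*y^2/9 - 16*y/3 + 32) - 32*exp(y^2/3 - 8*y + 48)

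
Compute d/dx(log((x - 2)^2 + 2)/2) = (x - 2)/(x^2 - 4*x + 6)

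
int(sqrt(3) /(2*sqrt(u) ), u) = sqrt(3)*sqrt(u) + C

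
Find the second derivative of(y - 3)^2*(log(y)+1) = (2*y^2*log(y) + 5*y^2 - 6*y - 9)/y^2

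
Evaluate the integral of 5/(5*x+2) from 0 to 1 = -log(2) + log(7)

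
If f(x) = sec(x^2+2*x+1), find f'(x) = 2*x*tan(x^2 + 2*x + 1)*sec(x^2 + 2*x + 1) + 2*tan(x^2 + 2*x + 1)*sec(x^2 + 2*x + 1)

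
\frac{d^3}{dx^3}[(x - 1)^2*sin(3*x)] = -27*x^2*cos(3*x) + 54*sqrt(2)*x*cos(3*x + pi/4) + 54*sin(3*x) - 9*cos(3*x)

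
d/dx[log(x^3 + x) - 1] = (3*x^2 + 1)/(x^3 + x)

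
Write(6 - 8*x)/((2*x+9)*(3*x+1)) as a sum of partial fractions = 26/(25*(3*x + 1)) - 84/(25*(2*x + 9))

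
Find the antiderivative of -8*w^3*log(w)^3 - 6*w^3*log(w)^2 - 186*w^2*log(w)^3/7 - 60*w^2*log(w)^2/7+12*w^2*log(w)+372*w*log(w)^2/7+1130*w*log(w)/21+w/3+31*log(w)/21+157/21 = (7*w + 31)*(-6*w^3*log(w)^3 + 18*w^2*log(w)^2 + w*log(w) + 18)/21 + C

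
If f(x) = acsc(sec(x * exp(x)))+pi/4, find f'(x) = -(x + 1)*exp(x)*sin(x*exp(x))/sqrt(sin(x*exp(x))^2)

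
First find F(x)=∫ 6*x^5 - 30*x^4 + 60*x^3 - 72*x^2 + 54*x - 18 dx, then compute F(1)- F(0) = -5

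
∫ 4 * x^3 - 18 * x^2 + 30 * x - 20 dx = x^4 - 6*x^3 + 15*x^2 - 20*x + C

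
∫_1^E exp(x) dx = -E + exp(E)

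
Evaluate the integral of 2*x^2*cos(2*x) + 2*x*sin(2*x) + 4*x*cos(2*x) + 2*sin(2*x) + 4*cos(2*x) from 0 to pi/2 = 0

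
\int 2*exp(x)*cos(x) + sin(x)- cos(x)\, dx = sqrt(2)*(exp(x) - 1)*sin(x + pi/4) + C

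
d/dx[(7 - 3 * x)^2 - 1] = 18*x - 42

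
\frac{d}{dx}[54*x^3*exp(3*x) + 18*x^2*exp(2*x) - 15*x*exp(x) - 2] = 162*x^3*exp(3*x) + 162*x^2*exp(3*x) + 36*x^2*exp(2*x) + 36*x*exp(2*x) - 15*x*exp(x) - 15*exp(x)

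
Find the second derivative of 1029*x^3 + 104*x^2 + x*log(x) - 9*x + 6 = (6174*x^2 + 208*x + 1)/x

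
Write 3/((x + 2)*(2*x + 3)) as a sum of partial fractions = 6/(2*x + 3) - 3/(x + 2)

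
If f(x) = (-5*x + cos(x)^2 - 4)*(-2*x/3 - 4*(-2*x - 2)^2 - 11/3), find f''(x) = 32*x^2*cos(2*x) + 64*x*sin(2*x) + 196*x*cos(2*x)/3 + 480*x + 196*sin(2*x)/3 + 70*cos(2*x)/3 + 1316/3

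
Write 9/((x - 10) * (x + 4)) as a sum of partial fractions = -9/(14*(x + 4)) + 9/(14*(x - 10))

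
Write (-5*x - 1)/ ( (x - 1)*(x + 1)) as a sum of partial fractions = -2/(x + 1) - 3/(x - 1)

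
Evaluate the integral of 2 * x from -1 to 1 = 0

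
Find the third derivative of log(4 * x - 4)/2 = 1/(x^3 - 3*x^2 + 3*x - 1)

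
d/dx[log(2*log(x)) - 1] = 1/(x*log(x))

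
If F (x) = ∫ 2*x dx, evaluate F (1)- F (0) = 1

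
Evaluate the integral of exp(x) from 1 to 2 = -E + exp(2)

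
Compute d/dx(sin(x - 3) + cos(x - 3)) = -sin(x - 3) + cos(x - 3)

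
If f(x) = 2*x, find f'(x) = 2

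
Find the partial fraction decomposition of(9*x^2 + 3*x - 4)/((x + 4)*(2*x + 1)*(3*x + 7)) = -342/(55*(3*x + 7)) - 13/(77*(2*x + 1)) + 128/(35*(x + 4))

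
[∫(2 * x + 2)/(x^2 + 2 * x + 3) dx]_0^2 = -log(3) + log(11)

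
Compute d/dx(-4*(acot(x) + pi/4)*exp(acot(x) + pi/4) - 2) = (4*exp(acot(x) + pi/4)*acot(x) + pi*exp(acot(x) + pi/4) + 4*exp(acot(x) + pi/4))/(x^2 + 1)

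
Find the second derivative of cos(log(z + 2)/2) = (2*sin(log(z + 2)/2) - cos(log(z + 2)/2))/(4*z^2 + 16*z + 16)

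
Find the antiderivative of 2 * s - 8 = s^2 - 8*s + C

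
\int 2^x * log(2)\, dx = 2^x + C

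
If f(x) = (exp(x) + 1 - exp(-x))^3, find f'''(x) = (27*exp(6*x) + 24*exp(5*x) - 24*exp(x) + 27)*exp(-3*x)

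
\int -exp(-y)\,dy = exp(-y) + C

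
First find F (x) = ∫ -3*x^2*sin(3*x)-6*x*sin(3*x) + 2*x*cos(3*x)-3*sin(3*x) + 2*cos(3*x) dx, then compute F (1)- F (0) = 4*cos(3) - 1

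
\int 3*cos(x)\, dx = 3*sin(x) + C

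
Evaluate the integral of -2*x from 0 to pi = -pi^2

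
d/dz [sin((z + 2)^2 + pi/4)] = 2*z*cos(z^2 + 4*z + pi/4 + 4) + 4*cos(z^2 + 4*z + pi/4 + 4)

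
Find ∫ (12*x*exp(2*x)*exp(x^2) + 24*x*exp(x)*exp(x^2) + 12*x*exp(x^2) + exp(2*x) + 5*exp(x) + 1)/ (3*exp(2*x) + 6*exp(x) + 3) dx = ((exp(x) + 1)*(x + 6*exp(x^2) + 12)/3 + exp(x))/(exp(x) + 1) + C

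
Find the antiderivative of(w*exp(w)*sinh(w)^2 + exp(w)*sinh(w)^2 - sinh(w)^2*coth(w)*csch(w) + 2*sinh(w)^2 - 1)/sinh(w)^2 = w*exp(w) + 2*w + coth(w) + csch(w) + C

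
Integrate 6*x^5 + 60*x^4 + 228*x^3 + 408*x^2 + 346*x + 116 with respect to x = x^6 + 12*x^5 + 57*x^4 + 136*x^3 + 173*x^2 + 116*x + C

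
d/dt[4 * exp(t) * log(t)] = (4*t*exp(t)*log(t) + 4*exp(t))/t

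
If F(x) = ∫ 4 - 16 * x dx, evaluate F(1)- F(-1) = 8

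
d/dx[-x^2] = -2*x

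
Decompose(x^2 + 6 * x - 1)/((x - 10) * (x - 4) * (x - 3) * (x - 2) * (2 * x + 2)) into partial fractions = -1/(220*(x + 1)) - 5/(32*(x - 2)) + 13/(28*(x - 3)) - 13/(40*(x - 4)) + 53/(2464*(x - 10))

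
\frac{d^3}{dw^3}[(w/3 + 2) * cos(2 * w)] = 8*w*sin(2*w)/3 + 16*sin(2*w) - 4*cos(2*w)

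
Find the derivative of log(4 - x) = 1/(x - 4)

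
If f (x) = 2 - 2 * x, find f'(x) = -2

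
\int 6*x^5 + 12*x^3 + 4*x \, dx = x^6 + 3*x^4 + 2*x^2 + C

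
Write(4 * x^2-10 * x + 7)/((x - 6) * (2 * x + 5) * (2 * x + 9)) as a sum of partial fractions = 19/(6*(2*x + 9)) - 57/(34*(2*x + 5)) + 13/(51*(x - 6))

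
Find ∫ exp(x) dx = exp(x) + C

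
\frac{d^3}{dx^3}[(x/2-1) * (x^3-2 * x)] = 12*x - 6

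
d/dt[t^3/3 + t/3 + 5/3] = t^2 + 1/3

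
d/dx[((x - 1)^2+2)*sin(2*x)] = 2*x^2*cos(2*x) + 2*x*sin(2*x) - 4*x*cos(2*x) - 2*sin(2*x) + 6*cos(2*x)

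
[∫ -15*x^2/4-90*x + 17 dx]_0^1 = -117/4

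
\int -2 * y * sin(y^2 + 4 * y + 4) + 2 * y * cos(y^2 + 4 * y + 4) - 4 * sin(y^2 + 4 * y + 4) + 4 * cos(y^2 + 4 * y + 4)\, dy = sin((y + 2)^2) + cos((y + 2)^2) + C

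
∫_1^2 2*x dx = 3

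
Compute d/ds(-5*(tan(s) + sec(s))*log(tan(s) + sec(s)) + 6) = -5*(log(tan(s) + 1/cos(s))*sin(s) + log(tan(s) + 1/cos(s)) + sin(s) + 1)/cos(s)^2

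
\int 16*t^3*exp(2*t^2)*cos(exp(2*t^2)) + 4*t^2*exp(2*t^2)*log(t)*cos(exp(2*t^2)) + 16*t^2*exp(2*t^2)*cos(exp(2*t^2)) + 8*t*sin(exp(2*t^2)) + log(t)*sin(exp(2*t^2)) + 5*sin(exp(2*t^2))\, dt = t*(4*t + log(t) + 4)*sin(exp(2*t^2)) + C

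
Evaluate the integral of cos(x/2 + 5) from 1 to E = 2*sin(E/2 + 5) - 2*sin(11/2)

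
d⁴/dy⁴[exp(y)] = exp(y)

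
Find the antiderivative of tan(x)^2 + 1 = tan(x) + C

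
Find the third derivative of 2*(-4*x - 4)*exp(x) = -8*x*exp(x) - 32*exp(x)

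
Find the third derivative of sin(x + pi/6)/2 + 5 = -cos(x + pi/6)/2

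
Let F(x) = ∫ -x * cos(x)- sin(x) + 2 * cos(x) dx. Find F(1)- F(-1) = 4*sin(1)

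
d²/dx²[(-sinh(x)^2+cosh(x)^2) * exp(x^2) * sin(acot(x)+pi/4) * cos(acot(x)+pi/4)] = (2*x^8 + 3*x^6 + 7*x^4 - x^2 + 1)*exp(x^2)/((x^2 + 1)*(x^4 + 2*x^2 + 1))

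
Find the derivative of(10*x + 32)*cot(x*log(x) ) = -10*x*log(x)/sin(x*log(x))^2 - 10*x/sin(x*log(x))^2 - 32*log(x)/sin(x*log(x))^2 + 10/tan(x*log(x)) - 32/sin(x*log(x))^2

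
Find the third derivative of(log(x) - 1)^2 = (4*log(x) - 10)/x^3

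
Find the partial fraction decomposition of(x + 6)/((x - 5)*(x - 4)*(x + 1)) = 1/(6*(x + 1)) - 2/(x - 4) + 11/(6*(x - 5))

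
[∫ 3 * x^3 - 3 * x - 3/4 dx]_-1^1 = -3/2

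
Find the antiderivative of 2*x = x^2 + C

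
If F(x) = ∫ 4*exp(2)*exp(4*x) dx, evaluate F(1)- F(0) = -exp(2) + exp(6)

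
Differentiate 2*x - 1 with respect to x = 2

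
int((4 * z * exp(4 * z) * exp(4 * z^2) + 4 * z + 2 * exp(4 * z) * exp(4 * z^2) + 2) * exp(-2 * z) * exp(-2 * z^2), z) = 2*sinh(2*z*(z + 1)) + C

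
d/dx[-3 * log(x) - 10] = -3/x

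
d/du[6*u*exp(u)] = 6*u*exp(u) + 6*exp(u)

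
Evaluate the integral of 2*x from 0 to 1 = 1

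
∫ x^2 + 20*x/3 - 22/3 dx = x^3/3 + 10*x^2/3 - 22*x/3 + C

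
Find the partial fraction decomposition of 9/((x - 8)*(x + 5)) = -9/(13*(x + 5)) + 9/(13*(x - 8))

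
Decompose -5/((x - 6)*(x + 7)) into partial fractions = 5/(13*(x + 7)) - 5/(13*(x - 6))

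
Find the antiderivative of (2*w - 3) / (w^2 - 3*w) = log(w*(w - 3)) + C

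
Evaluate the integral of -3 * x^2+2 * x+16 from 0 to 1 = 16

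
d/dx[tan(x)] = cos(x)^(-2)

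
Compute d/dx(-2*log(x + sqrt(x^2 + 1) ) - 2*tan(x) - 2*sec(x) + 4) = -2*(x^2*sin(x)/cos(x)^2 + x^2/cos(x)^2 + x*sqrt(x^2 + 1)*sin(x)/cos(x)^2 + x*sqrt(x^2 + 1)/cos(x)^2 + x + sqrt(x^2 + 1) + sin(x)/cos(x)^2 + cos(x)^(-2))/(x^2 + x*sqrt(x^2 + 1) + 1)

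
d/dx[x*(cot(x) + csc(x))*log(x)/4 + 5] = -x*log(x)*cot(x)^2/4 - x*log(x)*cot(x)*csc(x)/4 - x*log(x)/4 + log(x)*cot(x)/4 + log(x)*csc(x)/4 + cot(x)/4 + csc(x)/4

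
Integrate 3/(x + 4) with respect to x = 3*log(x + 4) + C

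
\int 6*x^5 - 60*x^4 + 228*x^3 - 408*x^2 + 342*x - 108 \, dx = x^6 - 12*x^5 + 57*x^4 - 136*x^3 + 171*x^2 - 108*x + C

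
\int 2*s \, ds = s^2 + C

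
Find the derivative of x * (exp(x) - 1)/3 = x*exp(x)/3 + exp(x)/3 - 1/3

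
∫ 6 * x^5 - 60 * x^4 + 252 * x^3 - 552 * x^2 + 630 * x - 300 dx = x^6 - 12*x^5 + 63*x^4 - 184*x^3 + 315*x^2 - 300*x + C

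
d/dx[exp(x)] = exp(x)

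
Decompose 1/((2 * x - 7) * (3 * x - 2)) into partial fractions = -3/(17*(3*x - 2)) + 2/(17*(2*x - 7))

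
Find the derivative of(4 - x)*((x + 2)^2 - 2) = 14 - 3*x^2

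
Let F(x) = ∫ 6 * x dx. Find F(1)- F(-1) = 0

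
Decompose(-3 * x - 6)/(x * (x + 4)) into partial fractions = -3/(2*(x + 4)) - 3/(2*x)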